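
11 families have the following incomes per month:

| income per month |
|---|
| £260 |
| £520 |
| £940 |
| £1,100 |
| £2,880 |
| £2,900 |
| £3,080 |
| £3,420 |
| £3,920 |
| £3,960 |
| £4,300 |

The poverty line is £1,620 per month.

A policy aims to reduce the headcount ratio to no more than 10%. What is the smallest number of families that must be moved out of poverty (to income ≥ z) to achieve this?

3

Currently q = 4 of N = 11 are below the line (H = 0.364).
A headcount ratio of at most 10% allows at most ⌊0.10 × 11⌋ = 1 poor families.
So at least 4 − 1 = 3 must be lifted.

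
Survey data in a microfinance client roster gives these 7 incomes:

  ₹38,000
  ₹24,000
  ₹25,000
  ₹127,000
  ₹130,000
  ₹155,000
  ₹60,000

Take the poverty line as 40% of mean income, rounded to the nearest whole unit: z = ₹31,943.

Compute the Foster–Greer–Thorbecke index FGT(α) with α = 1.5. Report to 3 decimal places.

0.032

Poor units: ₹24,000, ₹25,000 (q = 2 of N = 7).
Gap ratios (z−y)/z: (31943−24000)/31943 = 0.2487; (31943−25000)/31943 = 0.2174.
Raised to α = 1.5: 0.12400; 0.10133.
Sum = 0.225332; FGT(1.5) = 0.225332 / 7 = 0.032.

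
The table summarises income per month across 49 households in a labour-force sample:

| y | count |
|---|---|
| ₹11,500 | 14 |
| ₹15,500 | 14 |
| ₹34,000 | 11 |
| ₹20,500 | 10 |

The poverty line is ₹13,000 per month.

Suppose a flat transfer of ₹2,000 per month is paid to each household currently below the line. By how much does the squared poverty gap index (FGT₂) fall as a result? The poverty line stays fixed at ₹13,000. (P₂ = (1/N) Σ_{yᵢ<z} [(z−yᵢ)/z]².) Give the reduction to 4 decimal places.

0.0038

Before: below the line — 14×₹11,500; squared poverty gap index (FGT₂) = 0.003804.
After the ₹2,000 transfer: below the line — none; squared poverty gap index (FGT₂) = 0.000000.
Reduction = 0.003804 − 0.000000 = 0.0038.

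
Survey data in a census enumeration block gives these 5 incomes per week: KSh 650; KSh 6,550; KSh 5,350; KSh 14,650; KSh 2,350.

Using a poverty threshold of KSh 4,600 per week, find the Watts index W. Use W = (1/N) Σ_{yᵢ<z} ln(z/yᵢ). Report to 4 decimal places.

0.5257

Poor units: KSh 650, KSh 2,350 (q = 2 of N = 5).
Log shortfalls: ln(4600/650) = 1.9568; ln(4600/2350) = 0.6716.
W = 2.628480 / 5 = 0.5257.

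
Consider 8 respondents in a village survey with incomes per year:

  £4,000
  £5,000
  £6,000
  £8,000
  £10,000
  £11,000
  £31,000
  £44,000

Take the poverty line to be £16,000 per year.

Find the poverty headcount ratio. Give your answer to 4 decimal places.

0.7500

6 of the 8 respondents have income below £16,000.
H = 6/8 = 0.7500.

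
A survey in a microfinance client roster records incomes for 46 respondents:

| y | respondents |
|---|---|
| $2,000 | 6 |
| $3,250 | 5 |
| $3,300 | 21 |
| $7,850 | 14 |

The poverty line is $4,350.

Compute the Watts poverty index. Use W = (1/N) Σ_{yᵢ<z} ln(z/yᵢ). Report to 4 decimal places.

0.2592

Incomes under z: 6×$2,000, 5×$3,250, 21×$3,300 (q = 32 of N = 46).
Log gaps: ln(4350/2000) = 0.7770 (×6); ln(4350/3250) = 0.2915 (×5); ln(4350/3300) = 0.2763 (×21).
W = 11.921097 / 46 = 0.2592.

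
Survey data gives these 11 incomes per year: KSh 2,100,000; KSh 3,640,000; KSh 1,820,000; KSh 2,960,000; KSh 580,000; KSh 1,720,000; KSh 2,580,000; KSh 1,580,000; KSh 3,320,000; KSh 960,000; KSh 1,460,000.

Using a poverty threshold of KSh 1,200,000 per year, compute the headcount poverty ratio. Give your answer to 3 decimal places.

0.182

2 of the 11 people have income below KSh 1,200,000.
H = 2/11 = 0.182.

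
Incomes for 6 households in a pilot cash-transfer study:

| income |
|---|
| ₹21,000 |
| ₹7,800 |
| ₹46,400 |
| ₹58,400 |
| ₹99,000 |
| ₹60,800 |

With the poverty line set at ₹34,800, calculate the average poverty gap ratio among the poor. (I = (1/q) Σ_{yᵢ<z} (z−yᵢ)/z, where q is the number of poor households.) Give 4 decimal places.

Below z: ₹7,800, ₹21,000 (q = 2 of N = 6).
Shortfall ratios (z−y)/z: 0.7759, 0.3966; sum = 1.172414.
I averages over the q = 2 poor units only: 1.172414 / 2 = 0.5862.

0.5862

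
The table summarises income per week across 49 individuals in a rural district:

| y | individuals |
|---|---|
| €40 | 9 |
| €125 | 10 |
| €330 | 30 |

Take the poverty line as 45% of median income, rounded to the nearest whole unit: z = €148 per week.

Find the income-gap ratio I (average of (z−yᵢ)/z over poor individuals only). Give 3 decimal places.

Incomes under z: 9×€40, 10×€125 (q = 19 of N = 49).
Shortfall ratios (z−y)/z: 0.7297 (×9), 0.1554 (×10); sum = 8.121622.
The income-gap ratio divides by q (the poor only): 8.121622 / 19 = 0.427.

0.427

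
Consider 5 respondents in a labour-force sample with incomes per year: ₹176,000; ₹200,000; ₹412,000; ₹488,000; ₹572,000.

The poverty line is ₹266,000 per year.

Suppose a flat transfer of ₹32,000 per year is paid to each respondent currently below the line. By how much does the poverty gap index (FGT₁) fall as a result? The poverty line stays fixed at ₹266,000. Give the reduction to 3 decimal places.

Before: below the line — ₹176,000, ₹200,000; poverty gap index (FGT₁) = 0.11729.
After the ₹32,000 transfer: below the line — ₹208,000, ₹232,000; poverty gap index (FGT₁) = 0.06917.
Reduction = 0.11729 − 0.06917 = 0.048.

0.048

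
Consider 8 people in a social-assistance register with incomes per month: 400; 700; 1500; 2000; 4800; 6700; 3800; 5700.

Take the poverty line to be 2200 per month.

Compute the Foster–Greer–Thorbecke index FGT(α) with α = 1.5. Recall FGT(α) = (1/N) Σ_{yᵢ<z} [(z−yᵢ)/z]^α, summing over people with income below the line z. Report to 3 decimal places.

0.189

Below the line: 400, 700, 1500, 2000 (q = 4 of N = 8).
Gap ratios (z−y)/z: (2200−400)/2200 = 0.8182; (2200−700)/2200 = 0.6818; (2200−1500)/2200 = 0.3182; (2200−2000)/2200 = 0.0909.
Raised to α = 1.5: 0.74007; 0.56299; 0.17948; 0.02741.
Sum = 1.509955; FGT(1.5) = 1.509955 / 8 = 0.189.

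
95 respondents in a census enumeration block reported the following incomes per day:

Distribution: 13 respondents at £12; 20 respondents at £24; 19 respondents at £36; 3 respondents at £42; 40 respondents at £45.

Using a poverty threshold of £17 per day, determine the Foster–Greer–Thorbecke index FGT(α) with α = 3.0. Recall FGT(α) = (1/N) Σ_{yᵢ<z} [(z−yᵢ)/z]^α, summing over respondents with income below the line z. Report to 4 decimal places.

0.0035

Poor units: 13×£12 (q = 13 of N = 95).
Gap ratios (z−y)/z: (17−12)/17 = 0.2941 (×13).
Raised to α = 3.0: 0.02544 (×13).
Sum = 0.330755; FGT(3.0) = 0.330755 / 95 = 0.0035.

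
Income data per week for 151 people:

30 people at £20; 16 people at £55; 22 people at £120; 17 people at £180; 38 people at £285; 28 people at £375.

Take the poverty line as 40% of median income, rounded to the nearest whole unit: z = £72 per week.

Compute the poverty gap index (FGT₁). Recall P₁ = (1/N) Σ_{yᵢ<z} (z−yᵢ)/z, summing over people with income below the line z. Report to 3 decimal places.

0.169

Incomes under z: 30×£20, 16×£55 (q = 46 of N = 151).
Normalized shortfalls: (72−20)/72 = 0.7222 (×30); (72−55)/72 = 0.2361 (×16).
Σ = 25.444444. Dividing by the full population N = 151 gives P₁ = 0.169.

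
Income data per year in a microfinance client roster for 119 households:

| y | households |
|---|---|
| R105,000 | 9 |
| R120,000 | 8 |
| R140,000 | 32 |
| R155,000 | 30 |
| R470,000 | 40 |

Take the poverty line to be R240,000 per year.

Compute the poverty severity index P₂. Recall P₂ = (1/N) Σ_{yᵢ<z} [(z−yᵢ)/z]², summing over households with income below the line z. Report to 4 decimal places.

Incomes under z: 9×R105,000, 8×R120,000, 32×R140,000, 30×R155,000 (q = 79 of N = 119).
Normalized shortfalls: (240000−105000)/240000 = 0.5625 (×9); (240000−120000)/240000 = 0.5000 (×8); (240000−140000)/240000 = 0.4167 (×32); (240000−155000)/240000 = 0.3542 (×30).
Squared: 0.3164 (×9); 0.2500 (×8); 0.1736 (×32); 0.1254 (×30).
Sum = 14.166233; P₂ = 14.166233 / 119 = 0.1190.

0.1190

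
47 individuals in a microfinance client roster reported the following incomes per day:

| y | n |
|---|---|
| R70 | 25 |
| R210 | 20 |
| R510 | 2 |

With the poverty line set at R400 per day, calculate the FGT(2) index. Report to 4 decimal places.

Below the line: 25×R70, 20×R210 (q = 45 of N = 47).
Relative gaps: (400−70)/400 = 0.8250 (×25); (400−210)/400 = 0.4750 (×20).
Squared: 0.6806 (×25); 0.2256 (×20).
Sum = 21.528125; P₂ = 21.528125 / 47 = 0.4580.

0.4580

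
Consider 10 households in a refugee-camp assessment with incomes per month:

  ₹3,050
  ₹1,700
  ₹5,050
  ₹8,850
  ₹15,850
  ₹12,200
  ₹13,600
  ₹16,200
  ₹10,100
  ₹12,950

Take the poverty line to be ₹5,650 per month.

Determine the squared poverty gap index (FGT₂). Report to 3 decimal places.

Below z: ₹1,700, ₹3,050, ₹5,050 (q = 3 of N = 10).
Relative gaps: (5650−1700)/5650 = 0.6991; (5650−3050)/5650 = 0.4602; (5650−5050)/5650 = 0.1062.
Squared: 0.4888; 0.2118; 0.0113.
Sum = 0.711802; P₂ = 0.711802 / 10 = 0.071.

0.071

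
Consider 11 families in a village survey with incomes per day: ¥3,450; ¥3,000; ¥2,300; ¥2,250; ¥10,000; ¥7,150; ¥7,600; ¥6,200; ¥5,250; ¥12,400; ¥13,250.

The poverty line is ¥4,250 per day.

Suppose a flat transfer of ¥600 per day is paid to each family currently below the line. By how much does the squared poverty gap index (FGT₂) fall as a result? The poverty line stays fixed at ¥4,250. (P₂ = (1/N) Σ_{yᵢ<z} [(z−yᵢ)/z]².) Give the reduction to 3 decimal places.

Before: below the line — ¥2,250, ¥2,300, ¥3,000, ¥3,450; squared poverty gap index (FGT₂) = 0.05036.
After the ¥600 transfer: below the line — ¥2,850, ¥2,900, ¥3,600, ¥4,050; squared poverty gap index (FGT₂) = 0.02137.
Reduction = 0.05036 − 0.02137 = 0.029.

0.029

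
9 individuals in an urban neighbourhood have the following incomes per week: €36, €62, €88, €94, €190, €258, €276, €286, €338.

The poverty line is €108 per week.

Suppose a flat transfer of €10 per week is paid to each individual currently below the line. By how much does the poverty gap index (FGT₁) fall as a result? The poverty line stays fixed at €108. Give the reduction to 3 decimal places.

Before: below the line — €36, €62, €88, €94; poverty gap index (FGT₁) = 0.15638.
After the €10 transfer: below the line — €46, €72, €98, €104; poverty gap index (FGT₁) = 0.11523.
Reduction = 0.15638 − 0.11523 = 0.041.

0.041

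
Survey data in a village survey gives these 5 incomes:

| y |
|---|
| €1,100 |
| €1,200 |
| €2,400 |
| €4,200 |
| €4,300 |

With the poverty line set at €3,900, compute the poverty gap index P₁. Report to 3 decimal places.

0.359

Below z: €1,100, €1,200, €2,400 (q = 3 of N = 5).
Relative gaps: (3900−1100)/3900 = 0.7179; (3900−1200)/3900 = 0.6923; (3900−2400)/3900 = 0.3846.
Sum of shortfalls = 1.794872; P₁ averages over all N: 1.794872 / 5 = 0.359.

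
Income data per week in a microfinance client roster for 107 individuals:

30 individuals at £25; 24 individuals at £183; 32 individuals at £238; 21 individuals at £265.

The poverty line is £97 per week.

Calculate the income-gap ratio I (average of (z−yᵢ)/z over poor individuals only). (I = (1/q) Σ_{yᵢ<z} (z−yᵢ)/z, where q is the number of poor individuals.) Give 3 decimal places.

Poor units: 30×£25 (q = 30 of N = 107).
Shortfall ratios (z−y)/z: 0.7423 (×30); sum = 22.268041.
I averages over the q = 30 poor units only: 22.268041 / 30 = 0.742.

0.742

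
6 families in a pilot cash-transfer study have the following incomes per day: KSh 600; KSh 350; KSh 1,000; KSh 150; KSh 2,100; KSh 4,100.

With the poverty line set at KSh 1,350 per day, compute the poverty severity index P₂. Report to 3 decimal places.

Poor units: KSh 150, KSh 350, KSh 600, KSh 1,000 (q = 4 of N = 6).
Shortfall ratios: (1350−150)/1350 = 0.8889; (1350−350)/1350 = 0.7407; (1350−600)/1350 = 0.5556; (1350−1000)/1350 = 0.2593.
Squared: 0.7901; 0.5487; 0.3086; 0.0672.
Sum = 1.714678; P₂ = 1.714678 / 6 = 0.286.

0.286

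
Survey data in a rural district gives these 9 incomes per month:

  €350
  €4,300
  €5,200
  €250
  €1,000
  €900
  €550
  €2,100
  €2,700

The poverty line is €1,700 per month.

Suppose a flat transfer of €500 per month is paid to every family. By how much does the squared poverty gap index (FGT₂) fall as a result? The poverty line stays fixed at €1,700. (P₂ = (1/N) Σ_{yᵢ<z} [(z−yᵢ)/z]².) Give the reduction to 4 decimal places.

Before: below the line — €250, €350, €550, €900, €1,000; squared poverty gap index (FGT₂) = 0.245194.
After the €500 transfer: below the line — €750, €850, €1,050, €1,400, €1,500; squared poverty gap index (FGT₂) = 0.083718.
Reduction = 0.245194 − 0.083718 = 0.1615.

0.1615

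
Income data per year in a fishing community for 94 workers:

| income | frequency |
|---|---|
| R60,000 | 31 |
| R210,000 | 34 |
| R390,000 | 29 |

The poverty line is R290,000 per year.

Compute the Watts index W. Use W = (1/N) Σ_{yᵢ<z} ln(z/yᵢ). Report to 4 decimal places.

Poor units: 31×R60,000, 34×R210,000 (q = 65 of N = 94).
Log shortfalls: ln(290000/60000) = 1.5755 (×31); ln(290000/210000) = 0.3228 (×34).
W = 59.815923 / 94 = 0.6363.

0.6363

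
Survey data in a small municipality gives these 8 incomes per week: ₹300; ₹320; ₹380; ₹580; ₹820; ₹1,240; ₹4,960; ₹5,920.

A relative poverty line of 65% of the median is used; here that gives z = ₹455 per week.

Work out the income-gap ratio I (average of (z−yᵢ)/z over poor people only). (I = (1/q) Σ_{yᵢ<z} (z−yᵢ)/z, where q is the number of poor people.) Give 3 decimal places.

Incomes under z: ₹300, ₹320, ₹380 (q = 3 of N = 8).
Relative gaps: 0.3407, 0.2967, 0.1648; sum = 0.802198.
I averages over the q = 3 poor units only: 0.802198 / 3 = 0.267.

0.267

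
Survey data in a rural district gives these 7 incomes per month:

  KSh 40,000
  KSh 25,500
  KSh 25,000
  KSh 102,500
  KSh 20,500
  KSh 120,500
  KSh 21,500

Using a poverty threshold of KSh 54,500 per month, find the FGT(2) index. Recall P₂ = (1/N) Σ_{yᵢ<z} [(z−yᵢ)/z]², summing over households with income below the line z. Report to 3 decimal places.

0.200

Poor units: KSh 20,500, KSh 21,500, KSh 25,000, KSh 25,500, KSh 40,000 (q = 5 of N = 7).
Shortfall ratios: (54500−20500)/54500 = 0.6239; (54500−21500)/54500 = 0.6055; (54500−25000)/54500 = 0.5413; (54500−25500)/54500 = 0.5321; (54500−40000)/54500 = 0.2661.
Squared: 0.3892; 0.3666; 0.2930; 0.2831; 0.0708.
Sum = 1.402744; P₂ = 1.402744 / 7 = 0.200.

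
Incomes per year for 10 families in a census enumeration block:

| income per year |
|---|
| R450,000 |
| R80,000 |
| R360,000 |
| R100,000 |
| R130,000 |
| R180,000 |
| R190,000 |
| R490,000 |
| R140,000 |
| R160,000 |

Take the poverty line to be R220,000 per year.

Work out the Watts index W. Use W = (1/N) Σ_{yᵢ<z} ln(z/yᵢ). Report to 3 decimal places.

Poor units: R80,000, R100,000, R130,000, R140,000, R160,000, R180,000, R190,000 (q = 7 of N = 10).
ln(z/y) terms: ln(220000/80000) = 1.0116; ln(220000/100000) = 0.7885; ln(220000/130000) = 0.5261; ln(220000/140000) = 0.4520; ln(220000/160000) = 0.3185; ln(220000/180000) = 0.2007; ln(220000/190000) = 0.1466.
W = 3.443864 / 10 = 0.344.

0.344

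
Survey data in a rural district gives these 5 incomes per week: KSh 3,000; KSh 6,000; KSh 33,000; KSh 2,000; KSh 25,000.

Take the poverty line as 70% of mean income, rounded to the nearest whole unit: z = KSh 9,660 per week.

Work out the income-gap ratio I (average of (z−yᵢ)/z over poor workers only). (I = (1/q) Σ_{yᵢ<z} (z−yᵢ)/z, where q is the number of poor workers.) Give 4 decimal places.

Below z: KSh 2,000, KSh 3,000, KSh 6,000 (q = 3 of N = 5).
Shortfall ratios (z−y)/z: 0.7930, 0.6894, 0.3789; sum = 1.861284.
I averages over the q = 3 poor units only: 1.861284 / 3 = 0.6204.

0.6204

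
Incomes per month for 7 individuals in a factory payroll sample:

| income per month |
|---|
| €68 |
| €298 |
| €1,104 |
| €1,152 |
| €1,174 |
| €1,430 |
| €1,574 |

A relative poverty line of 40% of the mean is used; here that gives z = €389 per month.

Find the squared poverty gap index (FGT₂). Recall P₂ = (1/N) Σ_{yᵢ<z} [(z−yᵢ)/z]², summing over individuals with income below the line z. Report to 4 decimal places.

0.1051

Poor units: €68, €298 (q = 2 of N = 7).
Normalized shortfalls: (389−68)/389 = 0.8252; (389−298)/389 = 0.2339.
Squared: 0.6809; 0.0547.
Sum = 0.735668; P₂ = 0.735668 / 7 = 0.1051.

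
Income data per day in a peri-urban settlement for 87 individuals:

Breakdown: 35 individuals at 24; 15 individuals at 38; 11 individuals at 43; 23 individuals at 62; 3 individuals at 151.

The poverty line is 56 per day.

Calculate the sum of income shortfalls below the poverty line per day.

1533

Below the line: 35×24, 15×38, 11×43 (q = 61 of N = 87).
Individual gaps: 35×(56−24) = 1120; 15×(56−38) = 270; 11×(56−43) = 143.
Aggregate gap = 1533.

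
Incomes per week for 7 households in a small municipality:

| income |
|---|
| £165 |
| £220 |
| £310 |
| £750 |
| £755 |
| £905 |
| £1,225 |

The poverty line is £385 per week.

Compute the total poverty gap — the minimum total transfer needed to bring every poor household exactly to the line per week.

Incomes under z: £165, £220, £310 (q = 3 of N = 7).
Individual gaps: 385−165 = 220; 385−220 = 165; 385−310 = 75.
Aggregate gap = £460.

£460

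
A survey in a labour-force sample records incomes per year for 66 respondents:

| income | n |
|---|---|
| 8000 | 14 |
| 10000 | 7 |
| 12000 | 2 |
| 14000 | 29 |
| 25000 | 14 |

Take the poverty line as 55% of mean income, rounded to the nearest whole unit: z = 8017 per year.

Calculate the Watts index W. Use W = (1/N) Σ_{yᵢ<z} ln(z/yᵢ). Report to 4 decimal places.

0.0005

Below the line: 14×8000 (q = 14 of N = 66).
ln(z/y) terms: ln(8017/8000) = 0.0021 (×14).
W = 0.029718 / 66 = 0.0005.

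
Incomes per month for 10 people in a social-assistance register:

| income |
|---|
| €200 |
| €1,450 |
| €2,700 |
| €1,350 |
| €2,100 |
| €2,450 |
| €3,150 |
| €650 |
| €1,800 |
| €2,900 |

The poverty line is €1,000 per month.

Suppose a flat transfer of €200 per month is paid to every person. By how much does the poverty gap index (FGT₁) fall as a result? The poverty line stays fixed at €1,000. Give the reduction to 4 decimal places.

Before: below the line — €200, €650; poverty gap index (FGT₁) = 0.115000.
After the €200 transfer: below the line — €400, €850; poverty gap index (FGT₁) = 0.075000.
Reduction = 0.115000 − 0.075000 = 0.0400.

0.0400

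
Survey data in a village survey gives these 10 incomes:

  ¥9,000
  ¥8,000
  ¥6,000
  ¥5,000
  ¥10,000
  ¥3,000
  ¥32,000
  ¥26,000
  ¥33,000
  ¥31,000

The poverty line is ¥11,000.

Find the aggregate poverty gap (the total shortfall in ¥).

Incomes under z: ¥3,000, ¥5,000, ¥6,000, ¥8,000, ¥9,000, ¥10,000 (q = 6 of N = 10).
Individual gaps: 11000−3000 = 8000; 11000−5000 = 6000; 11000−6000 = 5000; 11000−8000 = 3000; 11000−9000 = 2000; 11000−10000 = 1000.
Aggregate gap = ¥25,000.

¥25,000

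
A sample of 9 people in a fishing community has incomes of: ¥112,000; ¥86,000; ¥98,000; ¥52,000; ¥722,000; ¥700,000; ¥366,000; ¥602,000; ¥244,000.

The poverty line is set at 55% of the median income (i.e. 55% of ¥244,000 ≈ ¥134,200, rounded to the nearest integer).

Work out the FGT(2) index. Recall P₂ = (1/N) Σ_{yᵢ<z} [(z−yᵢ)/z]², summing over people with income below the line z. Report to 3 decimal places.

0.067

Poor units: ¥52,000, ¥86,000, ¥98,000, ¥112,000 (q = 4 of N = 9).
Normalized shortfalls: (134200−52000)/134200 = 0.6125; (134200−86000)/134200 = 0.3592; (134200−98000)/134200 = 0.2697; (134200−112000)/134200 = 0.1654.
Squared: 0.3752; 0.1290; 0.0728; 0.0274.
Sum = 0.604307; P₂ = 0.604307 / 9 = 0.067.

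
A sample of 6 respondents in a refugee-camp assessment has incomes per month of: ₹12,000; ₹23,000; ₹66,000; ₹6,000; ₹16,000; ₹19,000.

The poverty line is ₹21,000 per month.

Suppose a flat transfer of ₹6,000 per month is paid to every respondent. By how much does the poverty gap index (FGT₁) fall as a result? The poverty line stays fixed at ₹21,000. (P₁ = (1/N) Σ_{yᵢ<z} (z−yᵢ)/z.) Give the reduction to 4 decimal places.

Before: below the line — ₹6,000, ₹12,000, ₹16,000, ₹19,000; poverty gap index (FGT₁) = 0.246032.
After the ₹6,000 transfer: below the line — ₹12,000, ₹18,000; poverty gap index (FGT₁) = 0.095238.
Reduction = 0.246032 − 0.095238 = 0.1508.

0.1508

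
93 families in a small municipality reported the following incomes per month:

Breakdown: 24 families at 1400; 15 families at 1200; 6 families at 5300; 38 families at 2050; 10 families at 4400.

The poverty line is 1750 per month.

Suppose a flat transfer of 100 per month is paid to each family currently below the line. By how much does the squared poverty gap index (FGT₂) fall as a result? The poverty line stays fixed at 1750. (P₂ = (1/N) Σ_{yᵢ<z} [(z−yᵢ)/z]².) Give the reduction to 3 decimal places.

Before: below the line — 15×1200, 24×1400; squared poverty gap index (FGT₂) = 0.02625.
After the 100 transfer: below the line — 15×1300, 24×1500; squared poverty gap index (FGT₂) = 0.01593.
Reduction = 0.02625 − 0.01593 = 0.010.

0.010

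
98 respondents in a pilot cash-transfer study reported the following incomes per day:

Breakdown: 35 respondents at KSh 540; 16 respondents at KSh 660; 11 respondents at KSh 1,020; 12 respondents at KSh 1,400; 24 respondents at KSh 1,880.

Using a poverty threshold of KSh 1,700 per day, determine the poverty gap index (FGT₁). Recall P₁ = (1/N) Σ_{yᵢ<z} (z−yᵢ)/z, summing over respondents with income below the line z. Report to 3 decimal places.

0.410

Below the line: 35×KSh 540, 16×KSh 660, 11×KSh 1,020, 12×KSh 1,400 (q = 74 of N = 98).
Gap ratios (z−y)/z: (1700−540)/1700 = 0.6824 (×35); (1700−660)/1700 = 0.6118 (×16); (1700−1020)/1700 = 0.4000 (×11); (1700−1400)/1700 = 0.1765 (×12).
Σ = 40.188235. Dividing by the full population N = 98 gives P₁ = 0.410.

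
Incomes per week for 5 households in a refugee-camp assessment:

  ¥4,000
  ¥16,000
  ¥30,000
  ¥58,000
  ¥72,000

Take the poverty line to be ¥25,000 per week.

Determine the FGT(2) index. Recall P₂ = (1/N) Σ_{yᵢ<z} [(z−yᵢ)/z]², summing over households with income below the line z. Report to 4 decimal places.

Incomes under z: ¥4,000, ¥16,000 (q = 2 of N = 5).
Normalized shortfalls: (25000−4000)/25000 = 0.8400; (25000−16000)/25000 = 0.3600.
Squared: 0.7056; 0.1296.
Sum = 0.835200; P₂ = 0.835200 / 5 = 0.1670.

0.1670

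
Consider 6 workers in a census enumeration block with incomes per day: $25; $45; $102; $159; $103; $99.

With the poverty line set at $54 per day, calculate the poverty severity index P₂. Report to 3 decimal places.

Below z: $25, $45 (q = 2 of N = 6).
Relative gaps: (54−25)/54 = 0.5370; (54−45)/54 = 0.1667.
Squared: 0.2884; 0.0278.
Sum = 0.316187; P₂ = 0.316187 / 6 = 0.053.

0.053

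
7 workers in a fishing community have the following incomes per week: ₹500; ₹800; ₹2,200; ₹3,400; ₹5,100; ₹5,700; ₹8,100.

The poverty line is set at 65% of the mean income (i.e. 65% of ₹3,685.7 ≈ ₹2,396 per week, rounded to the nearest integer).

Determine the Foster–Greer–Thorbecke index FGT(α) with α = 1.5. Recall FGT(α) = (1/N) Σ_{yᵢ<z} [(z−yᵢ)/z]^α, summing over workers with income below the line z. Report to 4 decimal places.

0.1816

Incomes under z: ₹500, ₹800, ₹2,200 (q = 3 of N = 7).
Normalized shortfalls: (2396−500)/2396 = 0.7913; (2396−800)/2396 = 0.6661; (2396−2200)/2396 = 0.0818.
Raised to α = 1.5: 0.70393; 0.54365; 0.02340.
Sum = 1.270973; FGT(1.5) = 1.270973 / 7 = 0.1816.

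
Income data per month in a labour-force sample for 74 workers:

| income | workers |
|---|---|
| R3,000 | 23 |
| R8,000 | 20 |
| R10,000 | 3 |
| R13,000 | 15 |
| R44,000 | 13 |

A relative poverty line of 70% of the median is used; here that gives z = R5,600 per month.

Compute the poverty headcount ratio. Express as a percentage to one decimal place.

31.1%

23 of the 74 workers have income below R5,600.
H = 23/74 = 31.1%.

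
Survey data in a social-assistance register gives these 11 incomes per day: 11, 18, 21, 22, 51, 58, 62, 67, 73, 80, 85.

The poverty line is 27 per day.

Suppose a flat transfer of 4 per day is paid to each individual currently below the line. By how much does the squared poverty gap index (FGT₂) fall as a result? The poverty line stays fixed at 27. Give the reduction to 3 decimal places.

Before: below the line — 11, 18, 21, 22; squared poverty gap index (FGT₂) = 0.04963.
After the 4 transfer: below the line — 15, 22, 25, 26; squared poverty gap index (FGT₂) = 0.02170.
Reduction = 0.04963 − 0.02170 = 0.028.

0.028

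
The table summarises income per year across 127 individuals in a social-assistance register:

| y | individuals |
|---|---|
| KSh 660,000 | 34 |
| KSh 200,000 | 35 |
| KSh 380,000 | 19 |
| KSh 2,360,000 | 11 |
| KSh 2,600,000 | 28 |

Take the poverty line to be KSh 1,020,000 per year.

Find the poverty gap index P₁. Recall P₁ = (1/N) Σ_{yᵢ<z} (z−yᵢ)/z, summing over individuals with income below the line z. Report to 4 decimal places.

0.4099

Poor units: 35×KSh 200,000, 19×KSh 380,000, 34×KSh 660,000 (q = 88 of N = 127).
Relative gaps: (1020000−200000)/1020000 = 0.8039 (×35); (1020000−380000)/1020000 = 0.6275 (×19); (1020000−660000)/1020000 = 0.3529 (×34).
Sum of shortfalls = 52.058824; P₁ averages over all N: 52.058824 / 127 = 0.4099.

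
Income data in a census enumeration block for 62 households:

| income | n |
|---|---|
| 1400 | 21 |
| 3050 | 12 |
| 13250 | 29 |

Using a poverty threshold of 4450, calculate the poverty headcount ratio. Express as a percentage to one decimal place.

53.2%

33 of the 62 households have income below 4450.
H = 33/62 = 53.2%.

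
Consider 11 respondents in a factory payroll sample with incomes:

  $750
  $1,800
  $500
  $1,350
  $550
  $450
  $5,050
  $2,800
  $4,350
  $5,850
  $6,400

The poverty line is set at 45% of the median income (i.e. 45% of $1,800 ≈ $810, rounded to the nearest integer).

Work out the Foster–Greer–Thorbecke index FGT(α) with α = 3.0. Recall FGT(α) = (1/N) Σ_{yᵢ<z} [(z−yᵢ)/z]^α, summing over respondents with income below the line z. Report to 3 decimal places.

Incomes under z: $450, $500, $550, $750 (q = 4 of N = 11).
Relative gaps: (810−450)/810 = 0.4444; (810−500)/810 = 0.3827; (810−550)/810 = 0.3210; (810−750)/810 = 0.0741.
Raised to α = 3.0: 0.08779; 0.05606; 0.03307; 0.00041.
Sum = 0.177327; FGT(3.0) = 0.177327 / 11 = 0.016.

0.016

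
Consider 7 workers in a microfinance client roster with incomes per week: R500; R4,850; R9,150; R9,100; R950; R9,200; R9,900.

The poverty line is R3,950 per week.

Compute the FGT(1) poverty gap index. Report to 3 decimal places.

Incomes under z: R500, R950 (q = 2 of N = 7).
Normalized shortfalls: (3950−500)/3950 = 0.8734; (3950−950)/3950 = 0.7595.
Σ = 1.632911. Dividing by the full population N = 7 gives P₁ = 0.233.

0.233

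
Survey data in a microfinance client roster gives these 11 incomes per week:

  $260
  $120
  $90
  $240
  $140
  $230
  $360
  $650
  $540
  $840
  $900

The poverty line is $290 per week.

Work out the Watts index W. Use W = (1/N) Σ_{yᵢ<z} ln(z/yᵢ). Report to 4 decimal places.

Poor units: $90, $120, $140, $230, $240, $260 (q = 6 of N = 11).
Log shortfalls: ln(290/90) = 1.1701; ln(290/120) = 0.8824; ln(290/140) = 0.7282; ln(290/230) = 0.2318; ln(290/240) = 0.1892; ln(290/260) = 0.1092.
W = 3.310942 / 11 = 0.3010.

0.3010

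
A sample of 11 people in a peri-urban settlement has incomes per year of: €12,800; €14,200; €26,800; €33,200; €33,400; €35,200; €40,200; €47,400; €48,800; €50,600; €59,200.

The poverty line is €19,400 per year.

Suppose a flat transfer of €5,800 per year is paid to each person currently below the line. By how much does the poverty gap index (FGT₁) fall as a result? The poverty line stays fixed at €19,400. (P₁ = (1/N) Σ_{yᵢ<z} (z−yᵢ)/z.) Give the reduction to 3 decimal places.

0.052

Before: below the line — €12,800, €14,200; poverty gap index (FGT₁) = 0.05530.
After the €5,800 transfer: below the line — €18,600; poverty gap index (FGT₁) = 0.00375.
Reduction = 0.05530 − 0.00375 = 0.052.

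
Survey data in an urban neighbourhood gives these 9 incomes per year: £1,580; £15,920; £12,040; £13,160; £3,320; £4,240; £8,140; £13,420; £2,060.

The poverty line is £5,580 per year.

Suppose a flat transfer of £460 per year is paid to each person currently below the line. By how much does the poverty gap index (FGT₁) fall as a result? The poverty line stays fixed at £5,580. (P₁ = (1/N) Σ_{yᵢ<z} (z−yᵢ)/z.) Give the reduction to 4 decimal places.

Before: below the line — £1,580, £2,060, £3,320, £4,240; poverty gap index (FGT₁) = 0.221426.
After the £460 transfer: below the line — £2,040, £2,520, £3,780, £4,700; poverty gap index (FGT₁) = 0.184787.
Reduction = 0.221426 − 0.184787 = 0.0366.

0.0366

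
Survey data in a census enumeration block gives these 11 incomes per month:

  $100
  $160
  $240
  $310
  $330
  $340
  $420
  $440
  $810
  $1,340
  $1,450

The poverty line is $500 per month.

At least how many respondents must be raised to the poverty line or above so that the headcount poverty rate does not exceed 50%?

3

8 of the 11 respondents are poor, so H = 8/11 = 0.727.
A headcount ratio of at most 50% allows at most ⌊0.50 × 11⌋ = 5 poor respondents.
So at least 8 − 5 = 3 must be lifted.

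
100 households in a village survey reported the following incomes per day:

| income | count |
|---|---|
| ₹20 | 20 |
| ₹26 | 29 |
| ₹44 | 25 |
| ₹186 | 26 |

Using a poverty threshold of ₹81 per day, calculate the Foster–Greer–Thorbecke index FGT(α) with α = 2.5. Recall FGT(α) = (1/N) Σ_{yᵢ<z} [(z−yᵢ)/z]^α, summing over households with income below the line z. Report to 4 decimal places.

0.2439

Incomes under z: 20×₹20, 29×₹26, 25×₹44 (q = 74 of N = 100).
Relative gaps: (81−20)/81 = 0.7531 (×20); (81−26)/81 = 0.6790 (×29); (81−44)/81 = 0.4568 (×25).
Raised to α = 2.5: 0.49217 (×20); 0.37992 (×29); 0.14102 (×25).
Sum = 24.386651; FGT(2.5) = 24.386651 / 100 = 0.2439.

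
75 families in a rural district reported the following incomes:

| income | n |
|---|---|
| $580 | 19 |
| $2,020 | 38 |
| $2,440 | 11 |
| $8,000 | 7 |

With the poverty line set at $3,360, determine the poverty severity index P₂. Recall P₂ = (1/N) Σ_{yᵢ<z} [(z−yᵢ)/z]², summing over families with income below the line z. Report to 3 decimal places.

Below the line: 19×$580, 38×$2,020, 11×$2,440 (q = 68 of N = 75).
Relative gaps: (3360−580)/3360 = 0.8274 (×19); (3360−2020)/3360 = 0.3988 (×38); (3360−2440)/3360 = 0.2738 (×11).
Squared: 0.6846 (×19); 0.1590 (×38); 0.0750 (×11).
Sum = 19.875177; P₂ = 19.875177 / 75 = 0.265.

0.265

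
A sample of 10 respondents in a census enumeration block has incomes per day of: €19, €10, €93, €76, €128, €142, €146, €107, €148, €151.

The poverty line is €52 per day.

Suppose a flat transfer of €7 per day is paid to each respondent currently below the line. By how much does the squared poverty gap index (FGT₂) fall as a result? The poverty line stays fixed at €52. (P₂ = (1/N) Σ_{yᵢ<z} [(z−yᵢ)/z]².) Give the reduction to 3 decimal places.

Before: below the line — €10, €19; squared poverty gap index (FGT₂) = 0.10551.
After the €7 transfer: below the line — €17, €26; squared poverty gap index (FGT₂) = 0.07030.
Reduction = 0.10551 − 0.07030 = 0.035.

0.035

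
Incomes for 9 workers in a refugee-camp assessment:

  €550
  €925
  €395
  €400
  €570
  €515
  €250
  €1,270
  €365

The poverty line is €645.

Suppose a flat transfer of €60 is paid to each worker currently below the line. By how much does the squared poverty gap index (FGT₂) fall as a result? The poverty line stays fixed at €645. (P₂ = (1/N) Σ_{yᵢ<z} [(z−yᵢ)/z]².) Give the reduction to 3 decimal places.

0.040

Before: below the line — €250, €365, €395, €400, €515, €550, €570; squared poverty gap index (FGT₂) = 0.10376.
After the €60 transfer: below the line — €310, €425, €455, €460, €575, €610, €630; squared poverty gap index (FGT₂) = 0.06338.
Reduction = 0.10376 − 0.06338 = 0.040.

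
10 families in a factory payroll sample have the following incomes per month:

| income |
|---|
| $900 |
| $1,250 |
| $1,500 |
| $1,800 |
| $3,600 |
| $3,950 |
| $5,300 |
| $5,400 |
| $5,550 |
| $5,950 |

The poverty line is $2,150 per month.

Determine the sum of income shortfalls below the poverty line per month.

Poor units: $900, $1,250, $1,500, $1,800 (q = 4 of N = 10).
Individual gaps: 2150−900 = 1250; 2150−1250 = 900; 2150−1500 = 650; 2150−1800 = 350.
Aggregate gap = $3,150.

$3,150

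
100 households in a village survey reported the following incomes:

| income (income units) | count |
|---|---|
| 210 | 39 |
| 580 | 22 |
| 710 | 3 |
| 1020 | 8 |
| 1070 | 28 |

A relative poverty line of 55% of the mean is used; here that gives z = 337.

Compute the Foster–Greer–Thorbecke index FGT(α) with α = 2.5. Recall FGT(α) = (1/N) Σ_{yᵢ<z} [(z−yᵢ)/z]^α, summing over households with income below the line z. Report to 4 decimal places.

Below the line: 39×210 (q = 39 of N = 100).
Normalized shortfalls: (337−210)/337 = 0.3769 (×39).
Raised to α = 2.5: 0.08718 (×39).
Sum = 3.400158; FGT(2.5) = 3.400158 / 100 = 0.0340.

0.0340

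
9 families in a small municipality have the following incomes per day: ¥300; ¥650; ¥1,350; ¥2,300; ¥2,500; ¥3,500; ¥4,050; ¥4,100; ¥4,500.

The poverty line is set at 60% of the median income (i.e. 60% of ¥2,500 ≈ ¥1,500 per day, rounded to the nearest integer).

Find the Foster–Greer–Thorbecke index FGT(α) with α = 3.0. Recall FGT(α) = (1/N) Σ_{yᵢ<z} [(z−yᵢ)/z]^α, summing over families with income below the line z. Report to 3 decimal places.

0.077

Poor units: ¥300, ¥650, ¥1,350 (q = 3 of N = 9).
Relative gaps: (1500−300)/1500 = 0.8000; (1500−650)/1500 = 0.5667; (1500−1350)/1500 = 0.1000.
Raised to α = 3.0: 0.51200; 0.18196; 0.00100.
Sum = 0.694963; FGT(3.0) = 0.694963 / 9 = 0.077.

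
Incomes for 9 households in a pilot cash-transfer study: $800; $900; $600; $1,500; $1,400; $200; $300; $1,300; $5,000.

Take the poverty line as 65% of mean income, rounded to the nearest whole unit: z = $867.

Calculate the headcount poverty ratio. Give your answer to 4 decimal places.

0.4444

4 of the 9 households have income below $867.
H = 4/9 = 0.4444.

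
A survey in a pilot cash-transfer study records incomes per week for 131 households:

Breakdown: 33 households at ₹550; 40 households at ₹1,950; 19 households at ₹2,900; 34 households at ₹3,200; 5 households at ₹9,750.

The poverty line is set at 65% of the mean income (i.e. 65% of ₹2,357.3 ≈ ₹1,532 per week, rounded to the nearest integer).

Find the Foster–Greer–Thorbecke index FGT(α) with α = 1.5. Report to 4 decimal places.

0.1293

Below the line: 33×₹550 (q = 33 of N = 131).
Relative gaps: (1532−550)/1532 = 0.6410 (×33).
Raised to α = 1.5: 0.51319 (×33).
Sum = 16.935305; FGT(1.5) = 16.935305 / 131 = 0.1293.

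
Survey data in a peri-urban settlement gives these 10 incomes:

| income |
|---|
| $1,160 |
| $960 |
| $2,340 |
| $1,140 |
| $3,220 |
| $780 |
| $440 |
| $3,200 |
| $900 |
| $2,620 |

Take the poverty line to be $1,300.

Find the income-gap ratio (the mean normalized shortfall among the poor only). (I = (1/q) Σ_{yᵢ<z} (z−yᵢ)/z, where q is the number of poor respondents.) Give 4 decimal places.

0.3103

Incomes under z: $440, $780, $900, $960, $1,140, $1,160 (q = 6 of N = 10).
Relative gaps: 0.6615, 0.4000, 0.3077, 0.2615, 0.1231, 0.1077; sum = 1.861538.
The income-gap ratio divides by q (the poor only): 1.861538 / 6 = 0.3103.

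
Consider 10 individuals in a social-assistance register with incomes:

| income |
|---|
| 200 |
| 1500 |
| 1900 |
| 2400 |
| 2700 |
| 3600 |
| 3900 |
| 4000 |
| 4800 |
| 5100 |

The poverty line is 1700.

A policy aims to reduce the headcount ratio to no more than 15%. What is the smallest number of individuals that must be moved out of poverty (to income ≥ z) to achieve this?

1

Currently q = 2 of N = 10 are below the line (H = 0.200).
A headcount ratio of at most 15% allows at most ⌊0.15 × 10⌋ = 1 poor individuals.
So at least 2 − 1 = 1 must be lifted.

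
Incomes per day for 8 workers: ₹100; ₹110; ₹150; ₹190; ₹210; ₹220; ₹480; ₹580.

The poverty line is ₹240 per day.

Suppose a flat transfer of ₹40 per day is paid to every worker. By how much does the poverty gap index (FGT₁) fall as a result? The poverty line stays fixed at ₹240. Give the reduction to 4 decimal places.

Before: below the line — ₹100, ₹110, ₹150, ₹190, ₹210, ₹220; poverty gap index (FGT₁) = 0.239583.
After the ₹40 transfer: below the line — ₹140, ₹150, ₹190, ₹230; poverty gap index (FGT₁) = 0.130208.
Reduction = 0.239583 − 0.130208 = 0.1094.

0.1094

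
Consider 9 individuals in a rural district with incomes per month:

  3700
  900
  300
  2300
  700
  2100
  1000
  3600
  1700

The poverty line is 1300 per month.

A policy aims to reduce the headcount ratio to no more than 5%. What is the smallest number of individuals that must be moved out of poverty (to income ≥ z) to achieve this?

4

Currently q = 4 of N = 9 are below the line (H = 0.444).
A headcount ratio of at most 5% allows at most ⌊0.05 × 9⌋ = 0 poor individuals.
So at least 4 − 0 = 4 must be lifted.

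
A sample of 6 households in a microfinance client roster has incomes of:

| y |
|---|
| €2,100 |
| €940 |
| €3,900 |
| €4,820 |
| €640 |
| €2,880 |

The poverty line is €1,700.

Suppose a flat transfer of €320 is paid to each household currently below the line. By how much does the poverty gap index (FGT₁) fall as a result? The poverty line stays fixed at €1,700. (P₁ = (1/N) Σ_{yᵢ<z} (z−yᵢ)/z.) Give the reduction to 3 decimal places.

Before: below the line — €640, €940; poverty gap index (FGT₁) = 0.17843.
After the €320 transfer: below the line — €960, €1,260; poverty gap index (FGT₁) = 0.11569.
Reduction = 0.17843 − 0.11569 = 0.063.

0.063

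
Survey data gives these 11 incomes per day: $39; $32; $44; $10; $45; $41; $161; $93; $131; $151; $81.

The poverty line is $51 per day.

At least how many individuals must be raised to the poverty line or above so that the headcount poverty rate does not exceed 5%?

6

6 of the 11 individuals are poor, so H = 6/11 = 0.545.
A headcount ratio of at most 5% allows at most ⌊0.05 × 11⌋ = 0 poor individuals.
So at least 6 − 0 = 6 must be lifted.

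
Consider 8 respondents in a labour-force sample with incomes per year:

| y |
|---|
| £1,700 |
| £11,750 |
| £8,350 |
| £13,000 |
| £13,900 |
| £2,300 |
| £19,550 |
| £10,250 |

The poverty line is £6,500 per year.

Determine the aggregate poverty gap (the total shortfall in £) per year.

£9,000

Incomes under z: £1,700, £2,300 (q = 2 of N = 8).
Individual gaps: 6500−1700 = 4800; 6500−2300 = 4200.
Aggregate gap = £9,000.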